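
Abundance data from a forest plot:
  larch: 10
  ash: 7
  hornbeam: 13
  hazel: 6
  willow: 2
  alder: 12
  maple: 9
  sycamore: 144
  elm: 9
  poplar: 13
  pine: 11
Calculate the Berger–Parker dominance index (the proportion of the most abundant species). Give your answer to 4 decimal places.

0.6102

Total N = 10+7+13+6+2+12+9+144+9+13+11 = 236, so the proportions are 0.042373, 0.029661, 0.055085, 0.025424, 0.008475, 0.050847, 0.038136, 0.610169, 0.038136, 0.055085, 0.04661 (working shown to 6 dp, full precision carried).
The largest proportion is 0.610169, i.e. d = 0.6102 to 4 decimal places.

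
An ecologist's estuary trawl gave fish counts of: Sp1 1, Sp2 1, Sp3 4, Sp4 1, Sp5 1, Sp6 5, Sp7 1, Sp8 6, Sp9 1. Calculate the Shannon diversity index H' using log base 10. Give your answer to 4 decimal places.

Total N = 1+1+4+1+1+5+1+6+1 = 21, so the proportions are 0.047619, 0.047619, 0.190476, 0.047619, 0.047619, 0.238095, 0.047619, 0.285714, 0.047619 (working shown to 6 dp, full precision carried).
Each pᵢ log₁₀ pᵢ term: 0.047619×(-1.322219)=-0.062963, 0.047619×(-1.322219)=-0.062963, 0.190476×(-0.720159)=-0.137173, 0.047619×(-1.322219)=-0.062963, 0.047619×(-1.322219)=-0.062963, 0.238095×(-0.623249)=-0.148393, 0.047619×(-1.322219)=-0.062963, 0.285714×(-0.544068)=-0.155448, 0.047619×(-1.322219)=-0.062963.
Sum = -0.818791, so H' = 0.8188.

0.8188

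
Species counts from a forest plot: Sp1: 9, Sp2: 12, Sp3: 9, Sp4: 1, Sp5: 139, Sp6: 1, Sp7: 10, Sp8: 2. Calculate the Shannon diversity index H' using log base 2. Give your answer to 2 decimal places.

1.37

Total N = 9+12+9+1+139+1+10+2 = 183, so the proportions are 0.0492, 0.0656, 0.0492, 0.0055, 0.7596, 0.0055, 0.0546, 0.0109 (working shown to 4 dp, full precision carried).
Each pᵢ log₂ pᵢ term: 0.0492×(-4.3458)=-0.2137, 0.0656×(-3.9307)=-0.2578, 0.0492×(-4.3458)=-0.2137, 0.0055×(-7.5157)=-0.0411, 0.7596×(-0.3968)=-0.3014, 0.0055×(-7.5157)=-0.0411, 0.0546×(-4.1938)=-0.2292, 0.0109×(-6.5157)=-0.0712.
Sum = -1.3691, so H' = 1.37.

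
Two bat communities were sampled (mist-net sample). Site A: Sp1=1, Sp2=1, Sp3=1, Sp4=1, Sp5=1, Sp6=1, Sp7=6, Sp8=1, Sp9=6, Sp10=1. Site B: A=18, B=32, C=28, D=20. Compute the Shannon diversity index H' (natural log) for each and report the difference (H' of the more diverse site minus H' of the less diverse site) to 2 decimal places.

Site A: N=20, proportions 0.05, 0.05, 0.05, 0.05, 0.05, 0.05, 0.3, 0.05, 0.3, 0.05, giving H' = 1.9207 (working shown to 4 dp, full precision carried).
Site B: N=98, proportions 0.1837, 0.3265, 0.2857, 0.2041, giving H' = 1.3590.
Difference = |1.9207 − 1.3590| = 0.5617, i.e. 0.56 to 2 decimal places.

0.56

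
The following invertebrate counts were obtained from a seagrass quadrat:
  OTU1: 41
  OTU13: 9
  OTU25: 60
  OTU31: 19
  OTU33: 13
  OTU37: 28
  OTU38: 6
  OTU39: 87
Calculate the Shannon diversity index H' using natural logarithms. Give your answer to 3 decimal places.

1.772

Total N = 41+9+60+19+13+28+6+87 = 263, so the proportions are 0.15589, 0.03422, 0.22814, 0.07224, 0.04943, 0.10646, 0.02281, 0.3308 (working shown to 5 dp, full precision carried).
Each pᵢ ln pᵢ term: 0.15589×(-1.85858)=-0.28974, 0.03422×(-3.37493)=-0.11549, 0.22814×(-1.47781)=-0.33714, 0.07224×(-2.62772)=-0.18983, 0.04943×(-3.00720)=-0.14865, 0.10646×(-2.23995)=-0.23847, 0.02281×(-3.78039)=-0.08624, 0.3308×(-1.10625)=-0.36594.
Sum = -1.77152, so H' = 1.772.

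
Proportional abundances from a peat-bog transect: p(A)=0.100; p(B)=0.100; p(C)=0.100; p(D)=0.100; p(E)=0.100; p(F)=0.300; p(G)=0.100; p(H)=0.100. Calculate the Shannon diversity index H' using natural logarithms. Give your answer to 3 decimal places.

Each pᵢ ln pᵢ term (working shown to 5 dp, full precision carried): 0.1×(-2.30259)=-0.23026, 0.1×(-2.30259)=-0.23026, 0.1×(-2.30259)=-0.23026, 0.1×(-2.30259)=-0.23026, 0.1×(-2.30259)=-0.23026, 0.3×(-1.20397)=-0.36119, 0.1×(-2.30259)=-0.23026, 0.1×(-2.30259)=-0.23026.
Sum = -1.97300, so H' = 1.973.

1.973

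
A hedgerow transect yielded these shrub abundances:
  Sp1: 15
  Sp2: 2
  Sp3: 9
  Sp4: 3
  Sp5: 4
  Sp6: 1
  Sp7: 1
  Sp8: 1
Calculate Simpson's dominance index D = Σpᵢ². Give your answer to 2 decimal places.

Total N = 15+2+9+3+4+1+1+1 = 36, so the proportions are 0.4167, 0.0556, 0.25, 0.0833, 0.1111, 0.0278, 0.0278, 0.0278 (working shown to 4 dp, full precision carried).
D = 0.4167² + 0.0556² + 0.25² + 0.0833² + 0.1111² + 0.0278² + 0.0278² + 0.0278² = 0.1736 + 0.0031 + 0.0625 + 0.0069 + 0.0123 + 0.0008 + 0.0008 + 0.0008 = 0.2608.
To 2 decimal places, D = 0.26.

0.26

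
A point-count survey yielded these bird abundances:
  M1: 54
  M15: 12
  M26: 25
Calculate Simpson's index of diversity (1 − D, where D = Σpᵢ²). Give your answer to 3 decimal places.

0.555

Total N = 54+12+25 = 91, so the proportions are 0.59341, 0.13187, 0.27473 (working shown to 5 dp, full precision carried).
D = 0.59341² + 0.13187² + 0.27473² = 0.35213 + 0.01739 + 0.07547 = 0.44499.
So 1 − D = 0.55501, i.e. 0.555 to 3 decimal places.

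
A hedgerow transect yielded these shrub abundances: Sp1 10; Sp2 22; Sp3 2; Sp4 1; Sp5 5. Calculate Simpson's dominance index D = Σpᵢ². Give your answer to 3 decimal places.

0.384

Total N = 10+22+2+1+5 = 40, so the proportions are 0.25, 0.55, 0.05, 0.025, 0.125 (working shown to 5 dp, full precision carried).
D = 0.25² + 0.55² + 0.05² + 0.025² + 0.125² = 0.06250 + 0.30250 + 0.00250 + 0.00063 + 0.01562 = 0.38375.
To 3 decimal places, D = 0.384.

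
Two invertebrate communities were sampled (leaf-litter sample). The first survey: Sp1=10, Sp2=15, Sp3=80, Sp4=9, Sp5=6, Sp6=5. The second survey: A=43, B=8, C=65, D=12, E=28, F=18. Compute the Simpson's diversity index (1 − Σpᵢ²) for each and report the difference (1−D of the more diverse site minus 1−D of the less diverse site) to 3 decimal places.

The first survey: N=125, proportions 0.08, 0.12, 0.64, 0.072, 0.048, 0.04, giving 1−D = 0.56051 (working shown to 5 dp, full precision carried).
The second survey: N=174, proportions 0.24713, 0.04598, 0.37356, 0.06897, 0.16092, 0.10345, giving 1−D = 0.75591.
Difference = |0.56051 − 0.75591| = 0.19540, i.e. 0.195 to 3 decimal places.

0.195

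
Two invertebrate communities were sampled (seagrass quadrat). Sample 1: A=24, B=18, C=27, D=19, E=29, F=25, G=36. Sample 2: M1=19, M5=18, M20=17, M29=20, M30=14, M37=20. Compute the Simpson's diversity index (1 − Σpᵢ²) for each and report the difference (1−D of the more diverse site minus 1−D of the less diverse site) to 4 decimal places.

0.0189

Sample 1: N=178, proportions 0.134831, 0.101124, 0.151685, 0.106742, 0.162921, 0.140449, 0.202247, giving 1−D = 0.850019 (working shown to 6 dp, full precision carried).
Sample 2: N=108, proportions 0.175926, 0.166667, 0.157407, 0.185185, 0.12963, 0.185185, giving 1−D = 0.831104.
Difference = |0.850019 − 0.831104| = 0.018915, i.e. 0.0189 to 4 decimal places.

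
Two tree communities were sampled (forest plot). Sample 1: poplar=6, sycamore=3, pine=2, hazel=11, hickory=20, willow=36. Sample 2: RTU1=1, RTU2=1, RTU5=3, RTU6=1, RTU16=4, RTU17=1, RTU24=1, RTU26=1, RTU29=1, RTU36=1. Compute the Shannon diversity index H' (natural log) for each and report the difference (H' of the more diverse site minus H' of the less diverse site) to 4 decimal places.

Sample 1: N=78, proportions 0.076923, 0.038462, 0.025641, 0.141026, 0.25641, 0.461538, giving H' = 1.398621 (working shown to 6 dp, full precision carried).
Sample 2: N=15, proportions 0.066667, 0.066667, 0.2, 0.066667, 0.266667, 0.066667, 0.066667, 0.066667, 0.066667, 0.066667, giving H' = 2.118649.
Difference = |1.398621 − 2.118649| = 0.720028, i.e. 0.7200 to 4 decimal places.

0.7200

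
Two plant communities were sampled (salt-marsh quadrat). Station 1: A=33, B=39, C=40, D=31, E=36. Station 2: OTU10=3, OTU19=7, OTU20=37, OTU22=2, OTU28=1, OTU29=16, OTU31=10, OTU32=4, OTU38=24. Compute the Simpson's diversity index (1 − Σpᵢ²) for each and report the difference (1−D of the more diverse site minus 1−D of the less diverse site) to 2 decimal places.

Station 1: N=179, proportions 0.1844, 0.2179, 0.2235, 0.1732, 0.2011, giving 1−D = 0.7982 (working shown to 4 dp, full precision carried).
Station 2: N=104, proportions 0.0288, 0.0673, 0.3558, 0.0192, 0.0096, 0.1538, 0.0962, 0.0385, 0.2308, giving 1−D = 0.7800.
Difference = |0.7982 − 0.7800| = 0.0182, i.e. 0.02 to 2 decimal places.

0.02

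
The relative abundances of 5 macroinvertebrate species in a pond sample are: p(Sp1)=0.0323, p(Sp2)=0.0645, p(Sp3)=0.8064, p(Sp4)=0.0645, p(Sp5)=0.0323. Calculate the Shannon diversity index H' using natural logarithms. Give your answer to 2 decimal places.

0.75

Each pᵢ ln pᵢ term (working shown to 4 dp, full precision carried): 0.0323×(-3.4327)=-0.1109, 0.0645×(-2.7411)=-0.1768, 0.8064×(-0.2152)=-0.1735, 0.0645×(-2.7411)=-0.1768, 0.0323×(-3.4327)=-0.1109.
Sum = -0.7489, so H' = 0.75.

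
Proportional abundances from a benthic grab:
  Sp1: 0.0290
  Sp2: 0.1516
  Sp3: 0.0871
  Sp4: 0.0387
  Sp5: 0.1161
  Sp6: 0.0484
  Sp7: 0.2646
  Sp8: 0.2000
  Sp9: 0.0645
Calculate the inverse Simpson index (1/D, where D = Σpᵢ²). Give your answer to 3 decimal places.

6.139

D = 0.029² + 0.1516² + 0.0871² + 0.0387² + 0.1161² + 0.0484² + 0.2646² + 0.2² + 0.0645² = 0.0008410 + 0.0229826 + 0.0075864 + 0.0014977 + 0.0134792 + 0.0023426 + 0.0700132 + 0.0400000 + 0.0041602 = 0.1629028 (working shown to 7 dp, full precision carried).
So 1/D = 6.13863, i.e. 6.139 to 3 decimal places.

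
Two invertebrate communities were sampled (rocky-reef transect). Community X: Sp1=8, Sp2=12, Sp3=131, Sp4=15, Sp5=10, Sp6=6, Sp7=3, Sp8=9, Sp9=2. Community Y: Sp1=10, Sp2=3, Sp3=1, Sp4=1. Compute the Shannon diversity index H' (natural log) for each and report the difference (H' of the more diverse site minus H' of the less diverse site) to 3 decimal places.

0.325

Community X: N=196, proportions 0.04082, 0.06122, 0.66837, 0.07653, 0.05102, 0.03061, 0.01531, 0.04592, 0.0102, giving H' = 1.27832 (working shown to 5 dp, full precision carried).
Community Y: N=15, proportions 0.66667, 0.2, 0.06667, 0.06667, giving H' = 0.95327.
Difference = |1.27832 − 0.95327| = 0.32505, i.e. 0.325 to 3 decimal places.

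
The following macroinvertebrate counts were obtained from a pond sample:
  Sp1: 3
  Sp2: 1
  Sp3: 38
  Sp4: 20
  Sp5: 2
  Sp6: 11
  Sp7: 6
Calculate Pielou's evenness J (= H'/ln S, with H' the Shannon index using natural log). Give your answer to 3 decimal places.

0.736

Total N = 3+1+38+20+2+11+6 = 81, so the proportions are 0.03704, 0.01235, 0.46914, 0.24691, 0.02469, 0.1358, 0.07407 (working shown to 5 dp, full precision carried).
H' = −Σ pᵢ ln pᵢ = −((-0.12207) + (-0.05425) + (-0.35507) + (-0.34536) + (-0.09139) + (-0.27114) + (-0.19279)) = 1.43207.
With S = 7 species, ln S = 1.94591, so J = 1.43207/1.94591 = 0.73594, i.e. 0.736 to 3 decimal places.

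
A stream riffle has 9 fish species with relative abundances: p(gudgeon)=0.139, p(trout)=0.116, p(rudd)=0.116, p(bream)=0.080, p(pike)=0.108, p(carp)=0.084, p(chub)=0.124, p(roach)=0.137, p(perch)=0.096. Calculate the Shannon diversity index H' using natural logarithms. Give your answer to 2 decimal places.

2.18

Each pᵢ ln pᵢ term (working shown to 4 dp, full precision carried): 0.139×(-1.9733)=-0.2743, 0.116×(-2.1542)=-0.2499, 0.116×(-2.1542)=-0.2499, 0.08×(-2.5257)=-0.2021, 0.108×(-2.2256)=-0.2404, 0.084×(-2.4769)=-0.2081, 0.124×(-2.0875)=-0.2588, 0.137×(-1.9878)=-0.2723, 0.096×(-2.3434)=-0.2250.
Sum = -2.1807, so H' = 2.18.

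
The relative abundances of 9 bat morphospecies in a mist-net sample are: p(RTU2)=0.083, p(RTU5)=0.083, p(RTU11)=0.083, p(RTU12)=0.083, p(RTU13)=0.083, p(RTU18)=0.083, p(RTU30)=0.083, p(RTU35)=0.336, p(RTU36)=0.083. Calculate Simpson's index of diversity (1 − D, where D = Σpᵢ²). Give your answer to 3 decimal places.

0.832

D = 0.083² + 0.083² + 0.083² + 0.083² + 0.083² + 0.083² + 0.083² + 0.336² + 0.083² = 0.00689 + 0.00689 + 0.00689 + 0.00689 + 0.00689 + 0.00689 + 0.00689 + 0.11290 + 0.00689 = 0.16801 (working shown to 5 dp, full precision carried).
So 1 − D = 0.83199, i.e. 0.832 to 3 decimal places.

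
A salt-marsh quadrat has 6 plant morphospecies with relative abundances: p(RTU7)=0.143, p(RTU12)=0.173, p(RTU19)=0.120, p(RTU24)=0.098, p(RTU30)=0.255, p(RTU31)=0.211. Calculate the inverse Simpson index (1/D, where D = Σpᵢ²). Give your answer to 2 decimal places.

5.44

D = 0.143² + 0.173² + 0.12² + 0.098² + 0.255² + 0.211² = 0.020449 + 0.029929 + 0.014400 + 0.009604 + 0.065025 + 0.044521 = 0.183928 (working shown to 6 dp, full precision carried).
So 1/D = 5.4369, i.e. 5.44 to 2 decimal places.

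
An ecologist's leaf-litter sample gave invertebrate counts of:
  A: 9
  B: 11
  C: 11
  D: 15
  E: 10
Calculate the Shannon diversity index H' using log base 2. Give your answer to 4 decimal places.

2.2992

Total N = 9+11+11+15+10 = 56, so the proportions are 0.160714, 0.196429, 0.196429, 0.267857, 0.178571 (working shown to 6 dp, full precision carried).
Each pᵢ log₂ pᵢ term: 0.160714×(-2.637430)=-0.423873, 0.196429×(-2.347923)=-0.461199, 0.196429×(-2.347923)=-0.461199, 0.267857×(-1.900464)=-0.509053, 0.178571×(-2.485427)=-0.443826.
Sum = -2.299150, so H' = 2.2992.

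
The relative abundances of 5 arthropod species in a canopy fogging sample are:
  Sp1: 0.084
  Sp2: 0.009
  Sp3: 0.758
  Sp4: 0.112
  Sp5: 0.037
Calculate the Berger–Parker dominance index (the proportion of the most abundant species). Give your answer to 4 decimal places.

0.7580

The largest proportion is 0.758, i.e. d = 0.7580 to 4 decimal places.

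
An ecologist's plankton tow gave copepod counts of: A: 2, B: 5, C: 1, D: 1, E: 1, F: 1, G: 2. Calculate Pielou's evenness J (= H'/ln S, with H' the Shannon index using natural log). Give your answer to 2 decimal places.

Total N = 2+5+1+1+1+1+2 = 13, so the proportions are 0.1538, 0.3846, 0.0769, 0.0769, 0.0769, 0.0769, 0.1538 (working shown to 4 dp, full precision carried).
H' = −Σ pᵢ ln pᵢ = −((-0.2880) + (-0.3675) + (-0.1973) + (-0.1973) + (-0.1973) + (-0.1973) + (-0.2880)) = 1.7327.
With S = 7 species, ln S = 1.9459, so J = 1.7327/1.9459 = 0.8904, i.e. 0.89 to 2 decimal places.

0.89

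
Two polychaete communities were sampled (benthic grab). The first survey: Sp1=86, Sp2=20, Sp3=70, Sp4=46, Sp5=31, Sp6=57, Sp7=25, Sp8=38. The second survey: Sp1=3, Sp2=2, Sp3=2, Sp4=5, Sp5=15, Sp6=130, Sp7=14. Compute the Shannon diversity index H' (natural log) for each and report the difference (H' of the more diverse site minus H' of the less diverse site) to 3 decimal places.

1.070

The first survey: N=373, proportions 0.23056, 0.05362, 0.18767, 0.12332, 0.08311, 0.15282, 0.06702, 0.10188, giving H' = 1.97491 (working shown to 5 dp, full precision carried).
The second survey: N=171, proportions 0.01754, 0.0117, 0.0117, 0.02924, 0.08772, 0.76023, 0.08187, giving H' = 0.90504.
Difference = |1.97491 − 0.90504| = 1.06987, i.e. 1.070 to 3 decimal places.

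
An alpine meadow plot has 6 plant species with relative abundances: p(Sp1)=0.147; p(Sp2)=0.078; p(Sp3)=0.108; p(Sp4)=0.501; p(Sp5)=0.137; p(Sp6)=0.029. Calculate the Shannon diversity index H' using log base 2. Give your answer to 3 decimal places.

2.081

Each pᵢ log₂ pᵢ term (working shown to 5 dp, full precision carried): 0.147×(-2.76611)=-0.40662, 0.078×(-3.68038)=-0.28707, 0.108×(-3.21090)=-0.34678, 0.501×(-0.99712)=-0.49956, 0.137×(-2.86775)=-0.39288, 0.029×(-5.10780)=-0.14813.
Sum = -2.08103, so H' = 2.081.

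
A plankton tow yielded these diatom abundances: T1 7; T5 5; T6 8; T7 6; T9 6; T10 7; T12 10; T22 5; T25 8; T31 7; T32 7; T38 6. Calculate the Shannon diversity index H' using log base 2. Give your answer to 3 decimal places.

Total N = 7+5+8+6+6+7+10+5+8+7+7+6 = 82, so the proportions are 0.08537, 0.06098, 0.09756, 0.07317, 0.07317, 0.08537, 0.12195, 0.06098, 0.09756, 0.08537, 0.08537, 0.07317 (working shown to 5 dp, full precision carried).
Each pᵢ log₂ pᵢ term: 0.08537×(-3.55020)=-0.30307, 0.06098×(-4.03562)=-0.24607, 0.09756×(-3.35755)=-0.32757, 0.07317×(-3.77259)=-0.27604, 0.07317×(-3.77259)=-0.27604, 0.08537×(-3.55020)=-0.30307, 0.12195×(-3.03562)=-0.37020, 0.06098×(-4.03562)=-0.24607, 0.09756×(-3.35755)=-0.32757, 0.08537×(-3.55020)=-0.30307, 0.08537×(-3.55020)=-0.30307, 0.07317×(-3.77259)=-0.27604.
Sum = -3.55787, so H' = 3.558.

3.558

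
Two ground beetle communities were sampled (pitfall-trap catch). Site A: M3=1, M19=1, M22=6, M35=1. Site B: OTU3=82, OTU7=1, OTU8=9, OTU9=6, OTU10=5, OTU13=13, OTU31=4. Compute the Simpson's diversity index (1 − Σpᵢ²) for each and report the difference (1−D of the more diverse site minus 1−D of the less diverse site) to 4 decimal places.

Site A: N=9, proportions 0.111111, 0.111111, 0.666667, 0.111111, giving 1−D = 0.518519 (working shown to 6 dp, full precision carried).
Site B: N=120, proportions 0.683333, 0.008333, 0.075, 0.05, 0.041667, 0.108333, 0.033333, giving 1−D = 0.510278.
Difference = |0.518519 − 0.510278| = 0.008241, i.e. 0.0082 to 4 decimal places.

0.0082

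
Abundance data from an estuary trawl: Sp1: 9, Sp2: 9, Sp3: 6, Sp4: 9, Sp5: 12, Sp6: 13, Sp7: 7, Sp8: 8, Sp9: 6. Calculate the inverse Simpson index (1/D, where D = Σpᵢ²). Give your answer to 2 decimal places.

8.42

Total N = 9+9+6+9+12+13+7+8+6 = 79, so the proportions are 0.113924, 0.113924, 0.075949, 0.113924, 0.151899, 0.164557, 0.088608, 0.101266, 0.075949 (working shown to 6 dp, full precision carried).
D = 0.113924² + 0.113924² + 0.075949² + 0.113924² + 0.151899² + 0.164557² + 0.088608² + 0.101266² + 0.075949² = 0.012979 + 0.012979 + 0.005768 + 0.012979 + 0.023073 + 0.027079 + 0.007851 + 0.010255 + 0.005768 = 0.118731.
So 1/D = 8.4224, i.e. 8.42 to 2 decimal places.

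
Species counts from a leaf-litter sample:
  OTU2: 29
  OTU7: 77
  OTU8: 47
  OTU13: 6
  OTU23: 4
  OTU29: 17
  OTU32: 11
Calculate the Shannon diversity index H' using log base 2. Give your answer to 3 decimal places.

2.260

Total N = 29+77+47+6+4+17+11 = 191, so the proportions are 0.15183, 0.40314, 0.24607, 0.03141, 0.02094, 0.08901, 0.05759 (working shown to 5 dp, full precision carried).
Each pᵢ log₂ pᵢ term: 0.15183×(-2.71945)=-0.41290, 0.40314×(-1.31064)=-0.52837, 0.24607×(-2.02284)=-0.49777, 0.03141×(-4.99247)=-0.15683, 0.02094×(-5.57743)=-0.11680, 0.08901×(-3.48997)=-0.31063, 0.05759×(-4.11800)=-0.23716.
Sum = -2.26047, so H' = 2.260.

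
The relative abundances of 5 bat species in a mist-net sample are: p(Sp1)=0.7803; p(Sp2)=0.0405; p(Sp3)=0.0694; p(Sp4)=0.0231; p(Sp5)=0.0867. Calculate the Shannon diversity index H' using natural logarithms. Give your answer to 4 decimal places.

0.8076

Each pᵢ ln pᵢ term (working shown to 6 dp, full precision carried): 0.7803×(-0.248077)=-0.193574, 0.0405×(-3.206453)=-0.129861, 0.0694×(-2.667868)=-0.185150, 0.0231×(-3.767923)=-0.087039, 0.0867×(-2.445301)=-0.212008.
Sum = -0.807632, so H' = 0.8076.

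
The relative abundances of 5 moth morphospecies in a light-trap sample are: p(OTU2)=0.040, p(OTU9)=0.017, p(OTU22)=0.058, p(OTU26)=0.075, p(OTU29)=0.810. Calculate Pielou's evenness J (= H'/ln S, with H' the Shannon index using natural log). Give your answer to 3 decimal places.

0.452

H' = −Σ pᵢ ln pᵢ = −((-0.12876) + (-0.06927) + (-0.16514) + (-0.19427) + (-0.17068)) = 0.72812 (working shown to 5 dp, full precision carried).
With S = 5 species, ln S = 1.60944, so J = 0.72812/1.60944 = 0.45241, i.e. 0.452 to 3 decimal places.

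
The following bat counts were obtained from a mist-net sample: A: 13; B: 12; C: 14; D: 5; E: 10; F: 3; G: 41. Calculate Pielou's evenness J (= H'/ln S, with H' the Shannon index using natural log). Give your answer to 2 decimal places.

0.85

Total N = 13+12+14+5+10+3+41 = 98, so the proportions are 0.1327, 0.1224, 0.1429, 0.051, 0.102, 0.0306, 0.4184 (working shown to 4 dp, full precision carried).
H' = −Σ pᵢ ln pᵢ = −((-0.2680) + (-0.2572) + (-0.2780) + (-0.1518) + (-0.2329) + (-0.1067) + (-0.3646)) = 1.6591.
With S = 7 species, ln S = 1.9459, so J = 1.6591/1.9459 = 0.8526, i.e. 0.85 to 2 decimal places.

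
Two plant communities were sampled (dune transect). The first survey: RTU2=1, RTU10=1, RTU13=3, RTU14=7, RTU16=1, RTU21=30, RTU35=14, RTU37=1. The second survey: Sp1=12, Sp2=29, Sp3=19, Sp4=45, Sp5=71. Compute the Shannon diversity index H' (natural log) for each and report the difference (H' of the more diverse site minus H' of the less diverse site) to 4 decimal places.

The first survey: N=58, proportions 0.017241, 0.017241, 0.051724, 0.12069, 0.017241, 0.517241, 0.241379, 0.017241, giving H' = 1.372513 (working shown to 6 dp, full precision carried).
The second survey: N=176, proportions 0.068182, 0.164773, 0.107955, 0.255682, 0.403409, giving H' = 1.435456.
Difference = |1.372513 − 1.435456| = 0.062943, i.e. 0.0629 to 4 decimal places.

0.0629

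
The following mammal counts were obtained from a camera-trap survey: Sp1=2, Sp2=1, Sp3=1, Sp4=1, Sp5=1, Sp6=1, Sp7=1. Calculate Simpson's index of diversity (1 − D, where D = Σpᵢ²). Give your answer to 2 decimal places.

0.84

Total N = 2+1+1+1+1+1+1 = 8, so the proportions are 0.25, 0.125, 0.125, 0.125, 0.125, 0.125, 0.125 (working shown to 4 dp, full precision carried).
D = 0.25² + 0.125² + 0.125² + 0.125² + 0.125² + 0.125² + 0.125² = 0.0625 + 0.0156 + 0.0156 + 0.0156 + 0.0156 + 0.0156 + 0.0156 = 0.1562.
So 1 − D = 0.8438, i.e. 0.84 to 2 decimal places.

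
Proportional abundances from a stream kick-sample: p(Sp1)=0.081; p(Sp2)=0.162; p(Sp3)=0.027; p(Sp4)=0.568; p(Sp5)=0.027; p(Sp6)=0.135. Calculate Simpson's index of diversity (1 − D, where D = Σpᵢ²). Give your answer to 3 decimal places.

0.625

D = 0.081² + 0.162² + 0.027² + 0.568² + 0.027² + 0.135² = 0.00656 + 0.02624 + 0.00073 + 0.32262 + 0.00073 + 0.01823 = 0.37511 (working shown to 5 dp, full precision carried).
So 1 − D = 0.62489, i.e. 0.625 to 3 decimal places.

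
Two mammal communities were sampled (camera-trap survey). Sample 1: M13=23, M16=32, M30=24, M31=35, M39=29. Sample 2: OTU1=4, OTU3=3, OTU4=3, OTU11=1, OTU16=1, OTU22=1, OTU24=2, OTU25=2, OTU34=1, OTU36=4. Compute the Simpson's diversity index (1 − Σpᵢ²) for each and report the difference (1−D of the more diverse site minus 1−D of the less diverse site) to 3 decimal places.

0.077

Sample 1: N=143, proportions 0.1608392, 0.2237762, 0.1678322, 0.2447552, 0.2027972, giving 1−D = 0.7948555 (working shown to 7 dp, full precision carried).
Sample 2: N=22, proportions 0.1818182, 0.1363636, 0.1363636, 0.0454545, 0.0454545, 0.0454545, 0.0909091, 0.0909091, 0.0454545, 0.1818182, giving 1−D = 0.8719008.
Difference = |0.7948555 − 0.8719008| = 0.0770453, i.e. 0.077 to 3 decimal places.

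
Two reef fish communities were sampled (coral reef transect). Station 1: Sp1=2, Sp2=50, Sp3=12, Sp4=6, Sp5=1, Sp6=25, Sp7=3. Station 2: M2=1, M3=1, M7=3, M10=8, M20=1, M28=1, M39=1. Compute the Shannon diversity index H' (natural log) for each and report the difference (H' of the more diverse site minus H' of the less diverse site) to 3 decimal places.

Station 1: N=99, proportions 0.0202, 0.50505, 0.12121, 0.06061, 0.0101, 0.25253, 0.0303, giving H' = 1.34942 (working shown to 5 dp, full precision carried).
Station 2: N=16, proportions 0.0625, 0.0625, 0.1875, 0.5, 0.0625, 0.0625, 0.0625, giving H' = 1.52688.
Difference = |1.34942 − 1.52688| = 0.17746, i.e. 0.177 to 3 decimal places.

0.177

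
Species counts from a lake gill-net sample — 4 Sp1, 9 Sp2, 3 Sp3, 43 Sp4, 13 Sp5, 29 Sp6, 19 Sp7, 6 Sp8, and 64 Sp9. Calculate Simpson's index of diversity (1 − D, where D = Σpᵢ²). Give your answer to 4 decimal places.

0.7934

Total N = 4+9+3+43+13+29+19+6+64 = 190, so the proportions are 0.021053, 0.047368, 0.015789, 0.226316, 0.068421, 0.152632, 0.1, 0.031579, 0.336842 (working shown to 6 dp, full precision carried).
D = 0.021053² + 0.047368² + 0.015789² + 0.226316² + 0.068421² + 0.152632² + 0.1² + 0.031579² + 0.336842² = 0.000443 + 0.002244 + 0.000249 + 0.051219 + 0.004681 + 0.023296 + 0.010000 + 0.000997 + 0.113463 = 0.206593.
So 1 − D = 0.793407, i.e. 0.7934 to 4 decimal places.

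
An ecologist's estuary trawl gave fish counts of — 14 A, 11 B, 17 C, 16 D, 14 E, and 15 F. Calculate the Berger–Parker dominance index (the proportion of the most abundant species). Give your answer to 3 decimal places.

0.195

Total N = 14+11+17+16+14+15 = 87, so the proportions are 0.16092, 0.12644, 0.1954, 0.18391, 0.16092, 0.17241 (working shown to 5 dp, full precision carried).
The largest proportion is 0.1954, i.e. d = 0.195 to 3 decimal places.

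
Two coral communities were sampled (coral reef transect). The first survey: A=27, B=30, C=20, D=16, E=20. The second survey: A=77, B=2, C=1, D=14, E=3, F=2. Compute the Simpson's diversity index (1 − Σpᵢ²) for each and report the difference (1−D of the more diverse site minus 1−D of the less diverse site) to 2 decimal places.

The first survey: N=113, proportions 0.2389, 0.2655, 0.177, 0.1416, 0.177, giving 1−D = 0.7897 (working shown to 4 dp, full precision carried).
The second survey: N=99, proportions 0.7778, 0.0202, 0.0101, 0.1414, 0.0303, 0.0202, giving 1−D = 0.3732.
Difference = |0.7897 − 0.3732| = 0.4165, i.e. 0.42 to 2 decimal places.

0.42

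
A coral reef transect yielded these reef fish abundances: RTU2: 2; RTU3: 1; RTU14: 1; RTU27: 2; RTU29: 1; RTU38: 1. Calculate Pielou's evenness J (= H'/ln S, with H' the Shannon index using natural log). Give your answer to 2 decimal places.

0.97

Total N = 2+1+1+2+1+1 = 8, so the proportions are 0.25, 0.125, 0.125, 0.25, 0.125, 0.125 (working shown to 4 dp, full precision carried).
H' = −Σ pᵢ ln pᵢ = −((-0.3466) + (-0.2599) + (-0.2599) + (-0.3466) + (-0.2599) + (-0.2599)) = 1.7329.
With S = 6 species, ln S = 1.7918, so J = 1.7329/1.7918 = 0.9671, i.e. 0.97 to 2 decimal places.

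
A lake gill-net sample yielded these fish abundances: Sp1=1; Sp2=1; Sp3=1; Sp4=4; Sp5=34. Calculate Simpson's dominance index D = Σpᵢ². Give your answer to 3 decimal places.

0.699

Total N = 1+1+1+4+34 = 41, so the proportions are 0.02439, 0.02439, 0.02439, 0.09756, 0.82927 (working shown to 5 dp, full precision carried).
D = 0.02439² + 0.02439² + 0.02439² + 0.09756² + 0.82927² = 0.00059 + 0.00059 + 0.00059 + 0.00952 + 0.68769 = 0.69899.
To 3 decimal places, D = 0.699.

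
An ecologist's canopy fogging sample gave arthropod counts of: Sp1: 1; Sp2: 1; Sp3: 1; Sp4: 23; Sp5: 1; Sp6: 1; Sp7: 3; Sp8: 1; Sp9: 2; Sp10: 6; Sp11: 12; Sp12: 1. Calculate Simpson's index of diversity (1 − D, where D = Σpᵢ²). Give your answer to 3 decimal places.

0.740

Total N = 1+1+1+23+1+1+3+1+2+6+12+1 = 53, so the proportions are 0.01887, 0.01887, 0.01887, 0.43396, 0.01887, 0.01887, 0.0566, 0.01887, 0.03774, 0.11321, 0.22642, 0.01887 (working shown to 5 dp, full precision carried).
D = 0.01887² + 0.01887² + 0.01887² + 0.43396² + 0.01887² + 0.01887² + 0.0566² + 0.01887² + 0.03774² + 0.11321² + 0.22642² + 0.01887² = 0.00036 + 0.00036 + 0.00036 + 0.18832 + 0.00036 + 0.00036 + 0.00320 + 0.00036 + 0.00142 + 0.01282 + 0.05126 + 0.00036 = 0.25952.
So 1 − D = 0.74048, i.e. 0.740 to 3 decimal places.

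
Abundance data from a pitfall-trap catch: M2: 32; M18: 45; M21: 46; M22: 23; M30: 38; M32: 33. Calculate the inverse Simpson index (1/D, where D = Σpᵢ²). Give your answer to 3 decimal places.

Total N = 32+45+46+23+38+33 = 217, so the proportions are 0.1474654, 0.2073733, 0.2119816, 0.1059908, 0.1751152, 0.1520737 (working shown to 7 dp, full precision carried).
D = 0.1474654² + 0.2073733² + 0.2119816² + 0.1059908² + 0.1751152² + 0.1520737² = 0.0217461 + 0.0430037 + 0.0449362 + 0.0112340 + 0.0306653 + 0.0231264 = 0.1747117.
So 1/D = 5.72371, i.e. 5.724 to 3 decimal places.

5.724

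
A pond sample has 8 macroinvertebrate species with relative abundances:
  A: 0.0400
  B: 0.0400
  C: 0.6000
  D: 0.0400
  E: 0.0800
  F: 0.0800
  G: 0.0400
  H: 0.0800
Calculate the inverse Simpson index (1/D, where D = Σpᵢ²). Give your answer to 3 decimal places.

2.593

D = 0.04² + 0.04² + 0.6² + 0.04² + 0.08² + 0.08² + 0.04² + 0.08² = 0.001600 + 0.001600 + 0.360000 + 0.001600 + 0.006400 + 0.006400 + 0.001600 + 0.006400 = 0.385600 (working shown to 6 dp, full precision carried).
So 1/D = 2.59336, i.e. 2.593 to 3 decimal places.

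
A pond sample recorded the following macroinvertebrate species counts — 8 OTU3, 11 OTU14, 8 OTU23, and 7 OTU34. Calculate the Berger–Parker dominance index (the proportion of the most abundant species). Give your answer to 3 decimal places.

Total N = 8+11+8+7 = 34, so the proportions are 0.23529, 0.32353, 0.23529, 0.20588 (working shown to 5 dp, full precision carried).
The largest proportion is 0.32353, i.e. d = 0.324 to 3 decimal places.

0.324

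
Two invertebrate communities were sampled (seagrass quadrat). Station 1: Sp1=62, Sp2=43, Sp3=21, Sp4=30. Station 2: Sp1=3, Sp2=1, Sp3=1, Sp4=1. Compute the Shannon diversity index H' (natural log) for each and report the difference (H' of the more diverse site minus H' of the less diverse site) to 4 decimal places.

Station 1: N=156, proportions 0.3974359, 0.275641, 0.1346154, 0.1923077, giving H' = 1.3089276 (working shown to 7 dp, full precision carried).
Station 2: N=6, proportions 0.5, 0.1666667, 0.1666667, 0.1666667, giving H' = 1.2424533.
Difference = |1.3089276 − 1.2424533| = 0.0664743, i.e. 0.0665 to 4 decimal places.

0.0665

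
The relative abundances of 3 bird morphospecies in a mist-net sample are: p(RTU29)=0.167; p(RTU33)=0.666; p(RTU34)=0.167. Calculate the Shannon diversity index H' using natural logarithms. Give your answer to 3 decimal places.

0.868

Each pᵢ ln pᵢ term (working shown to 5 dp, full precision carried): 0.167×(-1.78976)=-0.29889, 0.666×(-0.40647)=-0.27071, 0.167×(-1.78976)=-0.29889.
Sum = -0.86849, so H' = 0.868.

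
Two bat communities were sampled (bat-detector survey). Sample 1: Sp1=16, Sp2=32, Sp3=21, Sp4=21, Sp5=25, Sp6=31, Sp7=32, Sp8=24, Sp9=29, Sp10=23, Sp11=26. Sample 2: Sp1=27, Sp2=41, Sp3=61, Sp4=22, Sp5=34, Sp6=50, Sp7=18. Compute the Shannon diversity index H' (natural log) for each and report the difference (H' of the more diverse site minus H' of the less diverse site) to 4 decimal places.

0.5114

Sample 1: N=280, proportions 0.057143, 0.114286, 0.075, 0.075, 0.089286, 0.110714, 0.114286, 0.085714, 0.103571, 0.082143, 0.092857, giving H' = 2.378662 (working shown to 6 dp, full precision carried).
Sample 2: N=253, proportions 0.106719, 0.162055, 0.241107, 0.086957, 0.134387, 0.197628, 0.071146, giving H' = 1.867246.
Difference = |2.378662 − 1.867246| = 0.511416, i.e. 0.5114 to 4 decimal places.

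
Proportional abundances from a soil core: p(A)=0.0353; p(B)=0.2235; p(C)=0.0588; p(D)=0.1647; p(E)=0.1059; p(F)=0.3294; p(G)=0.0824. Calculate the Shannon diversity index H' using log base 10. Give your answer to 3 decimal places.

Each pᵢ log₁₀ pᵢ term (working shown to 5 dp, full precision carried): 0.0353×(-1.45223)=-0.05126, 0.2235×(-0.65072)=-0.14544, 0.0588×(-1.23062)=-0.07236, 0.1647×(-0.78331)=-0.12901, 0.1059×(-0.97510)=-0.10326, 0.3294×(-0.48228)=-0.15886, 0.0824×(-1.08407)=-0.08933.
Sum = -0.74952, so H' = 0.750.

0.750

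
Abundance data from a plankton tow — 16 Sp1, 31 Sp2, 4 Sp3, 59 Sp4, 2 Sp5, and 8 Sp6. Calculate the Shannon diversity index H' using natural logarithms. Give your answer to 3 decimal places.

1.330

Total N = 16+31+4+59+2+8 = 120, so the proportions are 0.13333, 0.25833, 0.03333, 0.49167, 0.01667, 0.06667 (working shown to 5 dp, full precision carried).
Each pᵢ ln pᵢ term: 0.13333×(-2.01490)=-0.26865, 0.25833×(-1.35350)=-0.34966, 0.03333×(-3.40120)=-0.11337, 0.49167×(-0.70995)=-0.34906, 0.01667×(-4.09434)=-0.06824, 0.06667×(-2.70805)=-0.18054.
Sum = -1.32952, so H' = 1.330.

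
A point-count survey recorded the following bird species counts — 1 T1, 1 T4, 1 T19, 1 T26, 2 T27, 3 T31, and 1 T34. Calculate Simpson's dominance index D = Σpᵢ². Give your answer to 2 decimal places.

0.18

Total N = 1+1+1+1+2+3+1 = 10, so the proportions are 0.1, 0.1, 0.1, 0.1, 0.2, 0.3, 0.1 (working shown to 4 dp, full precision carried).
D = 0.1² + 0.1² + 0.1² + 0.1² + 0.2² + 0.3² + 0.1² = 0.0100 + 0.0100 + 0.0100 + 0.0100 + 0.0400 + 0.0900 + 0.0100 = 0.1800.
To 2 decimal places, D = 0.18.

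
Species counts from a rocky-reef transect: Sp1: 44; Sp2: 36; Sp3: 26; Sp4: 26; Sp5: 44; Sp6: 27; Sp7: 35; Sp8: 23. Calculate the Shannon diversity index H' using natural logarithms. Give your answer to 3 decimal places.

2.051

Total N = 44+36+26+26+44+27+35+23 = 261, so the proportions are 0.16858, 0.13793, 0.09962, 0.09962, 0.16858, 0.10345, 0.1341, 0.08812 (working shown to 5 dp, full precision carried).
Each pᵢ ln pᵢ term: 0.16858×(-1.78033)=-0.30013, 0.13793×(-1.98100)=-0.27324, 0.09962×(-2.30642)=-0.22976, 0.09962×(-2.30642)=-0.22976, 0.16858×(-1.78033)=-0.30013, 0.10345×(-2.26868)=-0.23469, 0.1341×(-2.00917)=-0.26943, 0.08812×(-2.42903)=-0.21405.
Sum = -2.05120, so H' = 2.051.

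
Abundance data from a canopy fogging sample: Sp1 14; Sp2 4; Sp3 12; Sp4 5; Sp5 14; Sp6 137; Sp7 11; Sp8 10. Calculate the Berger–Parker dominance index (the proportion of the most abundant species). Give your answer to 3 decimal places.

Total N = 14+4+12+5+14+137+11+10 = 207, so the proportions are 0.06763, 0.01932, 0.05797, 0.02415, 0.06763, 0.66184, 0.05314, 0.04831 (working shown to 5 dp, full precision carried).
The largest proportion is 0.66184, i.e. d = 0.662 to 3 decimal places.

0.662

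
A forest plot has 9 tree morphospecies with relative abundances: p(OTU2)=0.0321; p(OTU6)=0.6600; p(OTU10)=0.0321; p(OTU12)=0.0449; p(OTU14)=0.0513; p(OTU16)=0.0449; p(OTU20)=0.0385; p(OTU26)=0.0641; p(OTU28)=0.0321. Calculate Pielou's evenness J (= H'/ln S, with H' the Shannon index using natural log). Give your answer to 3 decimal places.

0.609

H' = −Σ pᵢ ln pᵢ = −((-0.11039) + (-0.27424) + (-0.11039) + (-0.13934) + (-0.15236) + (-0.13934) + (-0.12540) + (-0.17610) + (-0.11039)) = 1.33795 (working shown to 5 dp, full precision carried).
With S = 9 species, ln S = 2.19722, so J = 1.33795/2.19722 = 0.60893, i.e. 0.609 to 3 decimal places.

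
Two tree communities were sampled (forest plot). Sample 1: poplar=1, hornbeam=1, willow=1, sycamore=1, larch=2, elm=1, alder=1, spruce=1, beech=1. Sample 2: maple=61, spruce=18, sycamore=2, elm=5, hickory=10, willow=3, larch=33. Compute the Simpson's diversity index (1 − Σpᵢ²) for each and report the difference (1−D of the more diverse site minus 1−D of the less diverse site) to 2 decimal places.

0.18

Sample 1: N=10, proportions 0.1, 0.1, 0.1, 0.1, 0.2, 0.1, 0.1, 0.1, 0.1, giving 1−D = 0.8800 (working shown to 4 dp, full precision carried).
Sample 2: N=132, proportions 0.4621, 0.1364, 0.0152, 0.0379, 0.0758, 0.0227, 0.25, giving 1−D = 0.6974.
Difference = |0.8800 − 0.6974| = 0.1826, i.e. 0.18 to 2 decimal places.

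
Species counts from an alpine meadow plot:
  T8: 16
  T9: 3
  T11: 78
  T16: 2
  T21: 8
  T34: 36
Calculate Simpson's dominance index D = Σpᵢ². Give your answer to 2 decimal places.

0.38

Total N = 16+3+78+2+8+36 = 143, so the proportions are 0.1119, 0.021, 0.5455, 0.014, 0.0559, 0.2517 (working shown to 4 dp, full precision carried).
D = 0.1119² + 0.021² + 0.5455² + 0.014² + 0.0559² + 0.2517² = 0.0125 + 0.0004 + 0.2975 + 0.0002 + 0.0031 + 0.0634 = 0.3772.
To 2 decimal places, D = 0.38.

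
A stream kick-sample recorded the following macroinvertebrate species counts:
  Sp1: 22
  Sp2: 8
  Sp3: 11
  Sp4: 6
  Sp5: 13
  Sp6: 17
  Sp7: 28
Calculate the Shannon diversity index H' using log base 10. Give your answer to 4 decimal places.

Total N = 22+8+11+6+13+17+28 = 105, so the proportions are 0.209524, 0.07619, 0.104762, 0.057143, 0.12381, 0.161905, 0.266667 (working shown to 6 dp, full precision carried).
Each pᵢ log₁₀ pᵢ term: 0.209524×(-0.678767)=-0.142218, 0.07619×(-1.118099)=-0.085189, 0.104762×(-0.979797)=-0.102645, 0.057143×(-1.243038)=-0.071031, 0.12381×(-0.907246)=-0.112326, 0.161905×(-0.790740)=-0.128025, 0.266667×(-0.574031)=-0.153075.
Sum = -0.794508, so H' = 0.7945.

0.7945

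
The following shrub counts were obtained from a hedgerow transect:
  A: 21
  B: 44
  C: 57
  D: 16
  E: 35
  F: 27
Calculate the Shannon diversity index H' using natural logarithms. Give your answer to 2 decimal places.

1.70

Total N = 21+44+57+16+35+27 = 200, so the proportions are 0.105, 0.22, 0.285, 0.08, 0.175, 0.135 (working shown to 4 dp, full precision carried).
Each pᵢ ln pᵢ term: 0.105×(-2.2538)=-0.2366, 0.22×(-1.5141)=-0.3331, 0.285×(-1.2553)=-0.3578, 0.08×(-2.5257)=-0.2021, 0.175×(-1.7430)=-0.3050, 0.135×(-2.0025)=-0.2703.
Sum = -1.7049, so H' = 1.70.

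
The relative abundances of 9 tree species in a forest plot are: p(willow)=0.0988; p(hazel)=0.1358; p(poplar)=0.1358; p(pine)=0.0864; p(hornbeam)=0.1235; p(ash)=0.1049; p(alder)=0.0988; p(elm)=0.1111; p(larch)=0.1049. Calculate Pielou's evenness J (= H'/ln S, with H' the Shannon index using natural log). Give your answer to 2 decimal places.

H' = −Σ pᵢ ln pᵢ = −((-0.2287) + (-0.2711) + (-0.2711) + (-0.2116) + (-0.2583) + (-0.2365) + (-0.2287) + (-0.2441) + (-0.2365)) = 2.1867 (working shown to 4 dp, full precision carried).
With S = 9 species, ln S = 2.1972, so J = 2.1867/2.1972 = 0.9952, i.e. 1.00 to 2 decimal places.

1.00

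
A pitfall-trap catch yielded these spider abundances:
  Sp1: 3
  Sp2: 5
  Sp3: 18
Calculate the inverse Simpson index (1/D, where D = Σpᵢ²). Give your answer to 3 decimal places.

1.888

Total N = 3+5+18 = 26, so the proportions are 0.115385, 0.192308, 0.692308 (working shown to 6 dp, full precision carried).
D = 0.115385² + 0.192308² + 0.692308² = 0.013314 + 0.036982 + 0.479290 = 0.529586.
So 1/D = 1.88827, i.e. 1.888 to 3 decimal places.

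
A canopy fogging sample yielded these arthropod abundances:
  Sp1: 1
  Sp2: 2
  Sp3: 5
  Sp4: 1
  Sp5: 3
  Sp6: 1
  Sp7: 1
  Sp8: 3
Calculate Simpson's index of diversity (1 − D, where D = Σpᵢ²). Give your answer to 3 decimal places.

Total N = 1+2+5+1+3+1+1+3 = 17, so the proportions are 0.05882, 0.11765, 0.29412, 0.05882, 0.17647, 0.05882, 0.05882, 0.17647 (working shown to 5 dp, full precision carried).
D = 0.05882² + 0.11765² + 0.29412² + 0.05882² + 0.17647² + 0.05882² + 0.05882² + 0.17647² = 0.00346 + 0.01384 + 0.08651 + 0.00346 + 0.03114 + 0.00346 + 0.00346 + 0.03114 = 0.17647.
So 1 − D = 0.82353, i.e. 0.824 to 3 decimal places.

0.824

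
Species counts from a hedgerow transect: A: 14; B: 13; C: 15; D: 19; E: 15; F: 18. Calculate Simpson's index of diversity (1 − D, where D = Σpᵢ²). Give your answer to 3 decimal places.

Total N = 14+13+15+19+15+18 = 94, so the proportions are 0.14894, 0.1383, 0.15957, 0.20213, 0.15957, 0.19149 (working shown to 5 dp, full precision carried).
D = 0.14894² + 0.1383² + 0.15957² + 0.20213² + 0.15957² + 0.19149² = 0.02218 + 0.01913 + 0.02546 + 0.04086 + 0.02546 + 0.03667 = 0.16976.
So 1 − D = 0.83024, i.e. 0.830 to 3 decimal places.

0.830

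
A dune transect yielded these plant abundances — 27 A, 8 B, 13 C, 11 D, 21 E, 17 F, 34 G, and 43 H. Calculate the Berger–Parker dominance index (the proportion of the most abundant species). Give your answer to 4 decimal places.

0.2471

Total N = 27+8+13+11+21+17+34+43 = 174, so the proportions are 0.155172, 0.045977, 0.074713, 0.063218, 0.12069, 0.097701, 0.195402, 0.247126 (working shown to 6 dp, full precision carried).
The largest proportion is 0.247126, i.e. d = 0.2471 to 4 decimal places.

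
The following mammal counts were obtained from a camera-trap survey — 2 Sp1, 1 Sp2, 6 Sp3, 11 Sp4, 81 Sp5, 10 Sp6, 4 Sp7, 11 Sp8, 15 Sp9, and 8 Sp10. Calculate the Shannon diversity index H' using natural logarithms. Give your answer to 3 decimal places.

Total N = 2+1+6+11+81+10+4+11+15+8 = 149, so the proportions are 0.01342, 0.00671, 0.04027, 0.07383, 0.54362, 0.06711, 0.02685, 0.07383, 0.10067, 0.05369 (working shown to 5 dp, full precision carried).
Each pᵢ ln pᵢ term: 0.01342×(-4.31080)=-0.05786, 0.00671×(-5.00395)=-0.03358, 0.04027×(-3.21219)=-0.12935, 0.07383×(-2.60605)=-0.19239, 0.54362×(-0.60950)=-0.33134, 0.06711×(-2.70136)=-0.18130, 0.02685×(-3.61765)=-0.09712, 0.07383×(-2.60605)=-0.19239, 0.10067×(-2.29590)=-0.23113, 0.05369×(-2.92450)=-0.15702.
Sum = -1.60349, so H' = 1.603.

1.603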